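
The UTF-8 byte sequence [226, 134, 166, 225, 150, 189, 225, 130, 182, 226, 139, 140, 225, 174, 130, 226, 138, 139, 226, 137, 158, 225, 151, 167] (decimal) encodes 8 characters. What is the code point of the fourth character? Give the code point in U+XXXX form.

Offset 0: leading byte 0xE2 = 11100010 → 3-byte char #1 = E2 86 A6.
Offset 3: leading byte 0xE1 = 11100001 → 3-byte char #2 = E1 96 BD.
Offset 6: leading byte 0xE1 = 11100001 → 3-byte char #3 = E1 82 B6.
Offset 9: leading byte 0xE2 = 11100010 → 3-byte char #4 = E2 8B 8C.
Leading byte 0xE2 = 11100010 matches 1110xxxx → 3-byte sequence.
Byte 1: 0xE2 = 11100010, payload 0010 (4 bits).
Byte 2: 0x8B = 10001011 (10xxxxxx ✓), payload 001011.
Byte 3: 0x8C = 10001100 (10xxxxxx ✓), payload 001100.
Concatenate: 0010001011001100 = 0x22CC (16 bits → U+22CC).

U+22CC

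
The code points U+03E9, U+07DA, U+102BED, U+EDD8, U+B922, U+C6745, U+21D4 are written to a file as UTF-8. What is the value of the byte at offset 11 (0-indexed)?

0xEB

U+03E9 → 2-byte form CF A9 at offsets 0–1.
U+07DA → 2-byte form DF 9A at offsets 2–3.
U+102BED → 4-byte form F4 82 AF AD at offsets 4–7.
U+EDD8 → 3-byte form EE B7 98 at offsets 8–10.
U+B922 → 3-byte form EB A4 A2 at offsets 11–13.
Offset 11 falls in char 5's range; it's byte 1 of EB A4 A2 = 0xEB.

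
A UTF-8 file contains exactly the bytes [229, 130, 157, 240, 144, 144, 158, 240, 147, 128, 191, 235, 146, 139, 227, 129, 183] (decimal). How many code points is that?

5

Byte at offset 0: 0xE5 = 11100101 → 3-byte char (#1). Advance 3.
Byte at offset 3: 0xF0 = 11110000 → 4-byte char (#2). Advance 4.
Byte at offset 7: 0xF0 = 11110000 → 4-byte char (#3). Advance 4.
Byte at offset 11: 0xEB = 11101011 → 3-byte char (#4). Advance 3.
Byte at offset 14: 0xE3 = 11100011 → 3-byte char (#5). Advance 3.
Reached end at offset 17 after 5 code points.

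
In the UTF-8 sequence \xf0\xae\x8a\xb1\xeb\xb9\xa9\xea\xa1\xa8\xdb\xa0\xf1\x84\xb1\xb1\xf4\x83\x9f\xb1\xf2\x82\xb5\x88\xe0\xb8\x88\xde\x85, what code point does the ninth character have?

Offset 0: leading byte 0xF0 = 11110000 → 4-byte char #1 = F0 AE 8A B1.
Offset 4: leading byte 0xEB = 11101011 → 3-byte char #2 = EB B9 A9.
Offset 7: leading byte 0xEA = 11101010 → 3-byte char #3 = EA A1 A8.
Offset 10: leading byte 0xDB = 11011011 → 2-byte char #4 = DB A0.
Offset 12: leading byte 0xF1 = 11110001 → 4-byte char #5 = F1 84 B1 B1.
Offset 16: leading byte 0xF4 = 11110100 → 4-byte char #6 = F4 83 9F B1.
Offset 20: leading byte 0xF2 = 11110010 → 4-byte char #7 = F2 82 B5 88.
Offset 24: leading byte 0xE0 = 11100000 → 3-byte char #8 = E0 B8 88.
Offset 27: leading byte 0xDE = 11011110 → 2-byte char #9 = DE 85.
Leading byte 0xDE = 11011110 matches 110xxxxx → 2-byte sequence.
Byte 1: 0xDE = 11011110, payload 11110 (5 bits).
Byte 2: 0x85 = 10000101 (10xxxxxx ✓), payload 000101.
Concatenate: 11110000101 = 0x785 (11 bits → U+0785).

U+0785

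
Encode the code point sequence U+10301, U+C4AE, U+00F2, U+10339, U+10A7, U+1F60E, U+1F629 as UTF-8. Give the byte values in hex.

U+10301: 4-byte form → F0 90 8C 81.
U+C4AE: 3-byte form → EC 92 AE.
U+00F2: 2-byte form → C3 B2.
U+10339: 4-byte form → F0 90 8C B9.
U+10A7: 3-byte form → E1 82 A7.
U+1F60E: 4-byte form → F0 9F 98 8E.
U+1F629: 4-byte form → F0 9F 98 A9.
Concatenated (24 bytes): F0 90 8C 81 EC 92 AE C3 B2 F0 90 8C B9 E1 82 A7 F0 9F 98 8E F0 9F 98 A9.

F0 90 8C 81 EC 92 AE C3 B2 F0 90 8C B9 E1 82 A7 F0 9F 98 8E F0 9F 98 A9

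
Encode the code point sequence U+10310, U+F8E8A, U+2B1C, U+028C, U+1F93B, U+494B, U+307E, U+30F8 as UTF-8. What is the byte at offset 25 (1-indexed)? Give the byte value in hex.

0x83

1-indexed offset 25 is 0-indexed offset 24.
U+10310 → 4-byte form F0 90 8C 90 at offsets 0–3.
U+F8E8A → 4-byte form F3 B8 BA 8A at offsets 4–7.
U+2B1C → 3-byte form E2 AC 9C at offsets 8–10.
U+028C → 2-byte form CA 8C at offsets 11–12.
U+1F93B → 4-byte form F0 9F A4 BB at offsets 13–16.
U+494B → 3-byte form E4 A5 8B at offsets 17–19.
U+307E → 3-byte form E3 81 BE at offsets 20–22.
U+30F8 → 3-byte form E3 83 B8 at offsets 23–25.
Offset 24 falls in char 8's range; it's byte 2 of E3 83 B8 = 0x83.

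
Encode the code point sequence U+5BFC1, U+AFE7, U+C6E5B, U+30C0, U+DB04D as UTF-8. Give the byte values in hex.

F1 9B BF 81 EA BF A7 F3 86 B9 9B E3 83 80 F3 9B 81 8D

U+5BFC1: 4-byte form → F1 9B BF 81.
U+AFE7: 3-byte form → EA BF A7.
U+C6E5B: 4-byte form → F3 86 B9 9B.
U+30C0: 3-byte form → E3 83 80.
U+DB04D: 4-byte form → F3 9B 81 8D.
Concatenated (18 bytes): F1 9B BF 81 EA BF A7 F3 86 B9 9B E3 83 80 F3 9B 81 8D.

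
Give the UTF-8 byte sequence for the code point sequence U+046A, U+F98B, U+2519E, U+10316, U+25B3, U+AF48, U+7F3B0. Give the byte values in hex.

D1 AA EF A6 8B F0 A5 86 9E F0 90 8C 96 E2 96 B3 EA BD 88 F1 BF 8E B0

U+046A: 2-byte form → D1 AA.
U+F98B: 3-byte form → EF A6 8B.
U+2519E: 4-byte form → F0 A5 86 9E.
U+10316: 4-byte form → F0 90 8C 96.
U+25B3: 3-byte form → E2 96 B3.
U+AF48: 3-byte form → EA BD 88.
U+7F3B0: 4-byte form → F1 BF 8E B0.
Concatenated (23 bytes): D1 AA EF A6 8B F0 A5 86 9E F0 90 8C 96 E2 96 B3 EA BD 88 F1 BF 8E B0.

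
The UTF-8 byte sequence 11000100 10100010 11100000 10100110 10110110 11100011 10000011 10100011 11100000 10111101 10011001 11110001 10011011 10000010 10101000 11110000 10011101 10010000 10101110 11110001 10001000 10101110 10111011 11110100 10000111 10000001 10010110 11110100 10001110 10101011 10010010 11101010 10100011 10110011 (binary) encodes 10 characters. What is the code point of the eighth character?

U+107056

Offset 0: leading byte 0xC4 = 11000100 → 2-byte char #1 = C4 A2.
Offset 2: leading byte 0xE0 = 11100000 → 3-byte char #2 = E0 A6 B6.
Offset 5: leading byte 0xE3 = 11100011 → 3-byte char #3 = E3 83 A3.
Offset 8: leading byte 0xE0 = 11100000 → 3-byte char #4 = E0 BD 99.
Offset 11: leading byte 0xF1 = 11110001 → 4-byte char #5 = F1 9B 82 A8.
Offset 15: leading byte 0xF0 = 11110000 → 4-byte char #6 = F0 9D 90 AE.
Offset 19: leading byte 0xF1 = 11110001 → 4-byte char #7 = F1 88 AE BB.
Offset 23: leading byte 0xF4 = 11110100 → 4-byte char #8 = F4 87 81 96.
Leading byte 0xF4 = 11110100 matches 11110xxx → 4-byte sequence.
Byte 1: 0xF4 = 11110100, payload 100 (3 bits).
Byte 2: 0x87 = 10000111 (10xxxxxx ✓), payload 000111.
Byte 3: 0x81 = 10000001 (10xxxxxx ✓), payload 000001.
Byte 4: 0x96 = 10010110 (10xxxxxx ✓), payload 010110.
Concatenate: 100000111000001010110 = 0x107056 (21 bits → U+107056).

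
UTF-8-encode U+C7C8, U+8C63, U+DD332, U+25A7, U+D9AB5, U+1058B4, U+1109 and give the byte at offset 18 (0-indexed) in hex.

0x85

U+C7C8 → 3-byte form EC 9F 88 at offsets 0–2.
U+8C63 → 3-byte form E8 B1 A3 at offsets 3–5.
U+DD332 → 4-byte form F3 9D 8C B2 at offsets 6–9.
U+25A7 → 3-byte form E2 96 A7 at offsets 10–12.
U+D9AB5 → 4-byte form F3 99 AA B5 at offsets 13–16.
U+1058B4 → 4-byte form F4 85 A2 B4 at offsets 17–20.
Offset 18 falls in char 6's range; it's byte 2 of F4 85 A2 B4 = 0x85.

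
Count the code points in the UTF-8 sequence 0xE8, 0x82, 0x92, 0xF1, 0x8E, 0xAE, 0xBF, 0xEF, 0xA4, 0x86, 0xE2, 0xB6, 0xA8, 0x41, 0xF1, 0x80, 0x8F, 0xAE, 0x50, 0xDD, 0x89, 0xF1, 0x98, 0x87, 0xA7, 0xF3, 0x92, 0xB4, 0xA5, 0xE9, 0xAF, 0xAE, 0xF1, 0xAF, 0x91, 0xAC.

12

Byte at offset 0: 0xE8 = 11101000 → 3-byte char (#1). Advance 3.
Byte at offset 3: 0xF1 = 11110001 → 4-byte char (#2). Advance 4.
Byte at offset 7: 0xEF = 11101111 → 3-byte char (#3). Advance 3.
Byte at offset 10: 0xE2 = 11100010 → 3-byte char (#4). Advance 3.
Byte at offset 13: 0x41 = 01000001 → 1-byte char (#5). Advance 1.
Byte at offset 14: 0xF1 = 11110001 → 4-byte char (#6). Advance 4.
Byte at offset 18: 0x50 = 01010000 → 1-byte char (#7). Advance 1.
Byte at offset 19: 0xDD = 11011101 → 2-byte char (#8). Advance 2.
Byte at offset 21: 0xF1 = 11110001 → 4-byte char (#9). Advance 4.
Byte at offset 25: 0xF3 = 11110011 → 4-byte char (#10). Advance 4.
Byte at offset 29: 0xE9 = 11101001 → 3-byte char (#11). Advance 3.
Byte at offset 32: 0xF1 = 11110001 → 4-byte char (#12). Advance 4.
Reached end at offset 36 after 12 code points.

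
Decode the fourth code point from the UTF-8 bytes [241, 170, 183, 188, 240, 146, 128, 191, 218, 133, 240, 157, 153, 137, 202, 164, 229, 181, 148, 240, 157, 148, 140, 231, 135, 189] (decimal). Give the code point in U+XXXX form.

Offset 0: leading byte 0xF1 = 11110001 → 4-byte char #1 = F1 AA B7 BC.
Offset 4: leading byte 0xF0 = 11110000 → 4-byte char #2 = F0 92 80 BF.
Offset 8: leading byte 0xDA = 11011010 → 2-byte char #3 = DA 85.
Offset 10: leading byte 0xF0 = 11110000 → 4-byte char #4 = F0 9D 99 89.
Leading byte 0xF0 = 11110000 matches 11110xxx → 4-byte sequence.
Byte 1: 0xF0 = 11110000, payload 000 (3 bits).
Byte 2: 0x9D = 10011101 (10xxxxxx ✓), payload 011101.
Byte 3: 0x99 = 10011001 (10xxxxxx ✓), payload 011001.
Byte 4: 0x89 = 10001001 (10xxxxxx ✓), payload 001001.
Concatenate: 000011101011001001001 = 0x1D649 (21 bits → U+1D649).

U+1D649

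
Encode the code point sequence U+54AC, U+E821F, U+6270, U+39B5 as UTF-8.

U+54AC: 3-byte form → E5 92 AC.
U+E821F: 4-byte form → F3 A8 88 9F.
U+6270: 3-byte form → E6 89 B0.
U+39B5: 3-byte form → E3 A6 B5.
Concatenated (13 bytes): E5 92 AC F3 A8 88 9F E6 89 B0 E3 A6 B5.

E5 92 AC F3 A8 88 9F E6 89 B0 E3 A6 B5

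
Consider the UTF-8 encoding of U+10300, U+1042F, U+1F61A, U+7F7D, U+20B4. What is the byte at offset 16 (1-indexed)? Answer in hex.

1-indexed offset 16 is 0-indexed offset 15.
U+10300 → 4-byte form F0 90 8C 80 at offsets 0–3.
U+1042F → 4-byte form F0 90 90 AF at offsets 4–7.
U+1F61A → 4-byte form F0 9F 98 9A at offsets 8–11.
U+7F7D → 3-byte form E7 BD BD at offsets 12–14.
U+20B4 → 3-byte form E2 82 B4 at offsets 15–17.
Offset 15 falls in char 5's range; it's byte 1 of E2 82 B4 = 0xE2.

0xE2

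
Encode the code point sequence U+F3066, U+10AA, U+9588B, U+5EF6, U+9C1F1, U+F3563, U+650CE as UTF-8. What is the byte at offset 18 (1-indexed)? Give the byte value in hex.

0xB1

1-indexed offset 18 is 0-indexed offset 17.
U+F3066 → 4-byte form F3 B3 81 A6 at offsets 0–3.
U+10AA → 3-byte form E1 82 AA at offsets 4–6.
U+9588B → 4-byte form F2 95 A2 8B at offsets 7–10.
U+5EF6 → 3-byte form E5 BB B6 at offsets 11–13.
U+9C1F1 → 4-byte form F2 9C 87 B1 at offsets 14–17.
Offset 17 falls in char 5's range; it's byte 4 of F2 9C 87 B1 = 0xB1.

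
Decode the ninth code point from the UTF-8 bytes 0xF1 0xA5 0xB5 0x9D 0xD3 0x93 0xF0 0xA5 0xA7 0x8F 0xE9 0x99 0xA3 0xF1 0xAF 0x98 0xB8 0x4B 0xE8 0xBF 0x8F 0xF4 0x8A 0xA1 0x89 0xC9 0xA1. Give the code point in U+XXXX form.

Offset 0: leading byte 0xF1 = 11110001 → 4-byte char #1 = F1 A5 B5 9D.
Offset 4: leading byte 0xD3 = 11010011 → 2-byte char #2 = D3 93.
Offset 6: leading byte 0xF0 = 11110000 → 4-byte char #3 = F0 A5 A7 8F.
Offset 10: leading byte 0xE9 = 11101001 → 3-byte char #4 = E9 99 A3.
Offset 13: leading byte 0xF1 = 11110001 → 4-byte char #5 = F1 AF 98 B8.
Offset 17: leading byte 0x4B = 01001011 → 1-byte char #6 = 4B.
Offset 18: leading byte 0xE8 = 11101000 → 3-byte char #7 = E8 BF 8F.
Offset 21: leading byte 0xF4 = 11110100 → 4-byte char #8 = F4 8A A1 89.
Offset 25: leading byte 0xC9 = 11001001 → 2-byte char #9 = C9 A1.
Leading byte 0xC9 = 11001001 matches 110xxxxx → 2-byte sequence.
Byte 1: 0xC9 = 11001001, payload 01001 (5 bits).
Byte 2: 0xA1 = 10100001 (10xxxxxx ✓), payload 100001.
Concatenate: 01001100001 = 0x261 (11 bits → U+0261).

U+0261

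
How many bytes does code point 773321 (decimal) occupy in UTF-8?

4

U+BCCC9 = 0xBCCC9. UTF-8 uses 1 byte below 0x80, 2 below 0x800, 3 below 0x10000, 4 up to 0x10FFFF. 0xBCCC9 is in U+10000–U+10FFFF → 4 bytes.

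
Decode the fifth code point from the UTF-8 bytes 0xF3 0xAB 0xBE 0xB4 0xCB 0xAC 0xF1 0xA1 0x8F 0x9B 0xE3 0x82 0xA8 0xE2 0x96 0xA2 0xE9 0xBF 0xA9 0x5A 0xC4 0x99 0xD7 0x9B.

U+25A2

Offset 0: leading byte 0xF3 = 11110011 → 4-byte char #1 = F3 AB BE B4.
Offset 4: leading byte 0xCB = 11001011 → 2-byte char #2 = CB AC.
Offset 6: leading byte 0xF1 = 11110001 → 4-byte char #3 = F1 A1 8F 9B.
Offset 10: leading byte 0xE3 = 11100011 → 3-byte char #4 = E3 82 A8.
Offset 13: leading byte 0xE2 = 11100010 → 3-byte char #5 = E2 96 A2.
Leading byte 0xE2 = 11100010 matches 1110xxxx → 3-byte sequence.
Byte 1: 0xE2 = 11100010, payload 0010 (4 bits).
Byte 2: 0x96 = 10010110 (10xxxxxx ✓), payload 010110.
Byte 3: 0xA2 = 10100010 (10xxxxxx ✓), payload 100010.
Concatenate: 0010010110100010 = 0x25A2 (16 bits → U+25A2).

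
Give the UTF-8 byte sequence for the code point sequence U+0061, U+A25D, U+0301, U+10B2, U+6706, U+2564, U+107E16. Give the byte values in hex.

61 EA 89 9D CC 81 E1 82 B2 E6 9C 86 E2 95 A4 F4 87 B8 96

U+0061: 1-byte form → 61.
U+A25D: 3-byte form → EA 89 9D.
U+0301: 2-byte form → CC 81.
U+10B2: 3-byte form → E1 82 B2.
U+6706: 3-byte form → E6 9C 86.
U+2564: 3-byte form → E2 95 A4.
U+107E16: 4-byte form → F4 87 B8 96.
Concatenated (19 bytes): 61 EA 89 9D CC 81 E1 82 B2 E6 9C 86 E2 95 A4 F4 87 B8 96.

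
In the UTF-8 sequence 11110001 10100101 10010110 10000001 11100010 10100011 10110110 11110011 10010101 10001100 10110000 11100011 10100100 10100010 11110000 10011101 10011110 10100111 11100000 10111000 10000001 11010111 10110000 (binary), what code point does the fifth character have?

Offset 0: leading byte 0xF1 = 11110001 → 4-byte char #1 = F1 A5 96 81.
Offset 4: leading byte 0xE2 = 11100010 → 3-byte char #2 = E2 A3 B6.
Offset 7: leading byte 0xF3 = 11110011 → 4-byte char #3 = F3 95 8C B0.
Offset 11: leading byte 0xE3 = 11100011 → 3-byte char #4 = E3 A4 A2.
Offset 14: leading byte 0xF0 = 11110000 → 4-byte char #5 = F0 9D 9E A7.
Leading byte 0xF0 = 11110000 matches 11110xxx → 4-byte sequence.
Byte 1: 0xF0 = 11110000, payload 000 (3 bits).
Byte 2: 0x9D = 10011101 (10xxxxxx ✓), payload 011101.
Byte 3: 0x9E = 10011110 (10xxxxxx ✓), payload 011110.
Byte 4: 0xA7 = 10100111 (10xxxxxx ✓), payload 100111.
Concatenate: 000011101011110100111 = 0x1D7A7 (21 bits → U+1D7A7).

U+1D7A7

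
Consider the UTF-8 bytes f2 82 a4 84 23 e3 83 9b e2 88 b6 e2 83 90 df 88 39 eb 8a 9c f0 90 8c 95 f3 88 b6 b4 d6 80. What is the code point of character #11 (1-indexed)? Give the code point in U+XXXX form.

Offset 0: leading byte 0xF2 = 11110010 → 4-byte char #1 = F2 82 A4 84.
Offset 4: leading byte 0x23 = 00100011 → 1-byte char #2 = 23.
Offset 5: leading byte 0xE3 = 11100011 → 3-byte char #3 = E3 83 9B.
Offset 8: leading byte 0xE2 = 11100010 → 3-byte char #4 = E2 88 B6.
Offset 11: leading byte 0xE2 = 11100010 → 3-byte char #5 = E2 83 90.
Offset 14: leading byte 0xDF = 11011111 → 2-byte char #6 = DF 88.
Offset 16: leading byte 0x39 = 00111001 → 1-byte char #7 = 39.
Offset 17: leading byte 0xEB = 11101011 → 3-byte char #8 = EB 8A 9C.
Offset 20: leading byte 0xF0 = 11110000 → 4-byte char #9 = F0 90 8C 95.
Offset 24: leading byte 0xF3 = 11110011 → 4-byte char #10 = F3 88 B6 B4.
Offset 28: leading byte 0xD6 = 11010110 → 2-byte char #11 = D6 80.
Leading byte 0xD6 = 11010110 matches 110xxxxx → 2-byte sequence.
Byte 1: 0xD6 = 11010110, payload 10110 (5 bits).
Byte 2: 0x80 = 10000000 (10xxxxxx ✓), payload 000000.
Concatenate: 10110000000 = 0x580 (11 bits → U+0580).

U+0580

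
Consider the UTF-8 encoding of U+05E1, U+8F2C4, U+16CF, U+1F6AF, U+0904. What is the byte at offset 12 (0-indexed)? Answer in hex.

0xAF

U+05E1 → 2-byte form D7 A1 at offsets 0–1.
U+8F2C4 → 4-byte form F2 8F 8B 84 at offsets 2–5.
U+16CF → 3-byte form E1 9B 8F at offsets 6–8.
U+1F6AF → 4-byte form F0 9F 9A AF at offsets 9–12.
Offset 12 falls in char 4's range; it's byte 4 of F0 9F 9A AF = 0xAF.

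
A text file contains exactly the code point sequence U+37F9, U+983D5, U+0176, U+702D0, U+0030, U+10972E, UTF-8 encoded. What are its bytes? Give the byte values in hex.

U+37F9: 3-byte form → E3 9F B9.
U+983D5: 4-byte form → F2 98 8F 95.
U+0176: 2-byte form → C5 B6.
U+702D0: 4-byte form → F1 B0 8B 90.
U+0030: 1-byte form → 30.
U+10972E: 4-byte form → F4 89 9C AE.
Concatenated (18 bytes): E3 9F B9 F2 98 8F 95 C5 B6 F1 B0 8B 90 30 F4 89 9C AE.

E3 9F B9 F2 98 8F 95 C5 B6 F1 B0 8B 90 30 F4 89 9C AE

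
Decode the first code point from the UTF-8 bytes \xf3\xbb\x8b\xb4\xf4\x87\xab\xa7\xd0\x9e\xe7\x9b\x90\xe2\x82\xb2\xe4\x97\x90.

U+FB2F4

Offset 0: leading byte 0xF3 = 11110011 → 4-byte char #1 = F3 BB 8B B4.
Leading byte 0xF3 = 11110011 matches 11110xxx → 4-byte sequence.
Byte 1: 0xF3 = 11110011, payload 011 (3 bits).
Byte 2: 0xBB = 10111011 (10xxxxxx ✓), payload 111011.
Byte 3: 0x8B = 10001011 (10xxxxxx ✓), payload 001011.
Byte 4: 0xB4 = 10110100 (10xxxxxx ✓), payload 110100.
Concatenate: 011111011001011110100 = 0xFB2F4 (21 bits → U+FB2F4).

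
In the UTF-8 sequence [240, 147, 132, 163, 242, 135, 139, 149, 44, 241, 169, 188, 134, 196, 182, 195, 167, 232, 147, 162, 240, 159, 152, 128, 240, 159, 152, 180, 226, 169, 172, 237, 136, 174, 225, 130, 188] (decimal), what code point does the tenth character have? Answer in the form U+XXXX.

Offset 0: leading byte 0xF0 = 11110000 → 4-byte char #1 = F0 93 84 A3.
Offset 4: leading byte 0xF2 = 11110010 → 4-byte char #2 = F2 87 8B 95.
Offset 8: leading byte 0x2C = 00101100 → 1-byte char #3 = 2C.
Offset 9: leading byte 0xF1 = 11110001 → 4-byte char #4 = F1 A9 BC 86.
Offset 13: leading byte 0xC4 = 11000100 → 2-byte char #5 = C4 B6.
Offset 15: leading byte 0xC3 = 11000011 → 2-byte char #6 = C3 A7.
Offset 17: leading byte 0xE8 = 11101000 → 3-byte char #7 = E8 93 A2.
Offset 20: leading byte 0xF0 = 11110000 → 4-byte char #8 = F0 9F 98 80.
Offset 24: leading byte 0xF0 = 11110000 → 4-byte char #9 = F0 9F 98 B4.
Offset 28: leading byte 0xE2 = 11100010 → 3-byte char #10 = E2 A9 AC.
Leading byte 0xE2 = 11100010 matches 1110xxxx → 3-byte sequence.
Byte 1: 0xE2 = 11100010, payload 0010 (4 bits).
Byte 2: 0xA9 = 10101001 (10xxxxxx ✓), payload 101001.
Byte 3: 0xAC = 10101100 (10xxxxxx ✓), payload 101100.
Concatenate: 0010101001101100 = 0x2A6C (16 bits → U+2A6C).

U+2A6C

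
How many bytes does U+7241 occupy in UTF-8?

3

U+7241 = 0x7241. UTF-8 uses 1 byte below 0x80, 2 below 0x800, 3 below 0x10000, 4 up to 0x10FFFF. 0x7241 is in U+0800–U+FFFF → 3 bytes.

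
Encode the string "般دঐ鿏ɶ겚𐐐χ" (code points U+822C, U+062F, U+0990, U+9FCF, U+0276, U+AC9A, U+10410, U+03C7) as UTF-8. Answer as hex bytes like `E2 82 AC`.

U+822C: 3-byte form → E8 88 AC.
U+062F: 2-byte form → D8 AF.
U+0990: 3-byte form → E0 A6 90.
U+9FCF: 3-byte form → E9 BF 8F.
U+0276: 2-byte form → C9 B6.
U+AC9A: 3-byte form → EA B2 9A.
U+10410: 4-byte form → F0 90 90 90.
U+03C7: 2-byte form → CF 87.
Concatenated (22 bytes): E8 88 AC D8 AF E0 A6 90 E9 BF 8F C9 B6 EA B2 9A F0 90 90 90 CF 87.

E8 88 AC D8 AF E0 A6 90 E9 BF 8F C9 B6 EA B2 9A F0 90 90 90 CF 87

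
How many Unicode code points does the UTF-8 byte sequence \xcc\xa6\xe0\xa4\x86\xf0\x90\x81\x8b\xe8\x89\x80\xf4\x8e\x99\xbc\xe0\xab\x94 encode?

6

Byte at offset 0: 0xCC = 11001100 → 2-byte char (#1). Advance 2.
Byte at offset 2: 0xE0 = 11100000 → 3-byte char (#2). Advance 3.
Byte at offset 5: 0xF0 = 11110000 → 4-byte char (#3). Advance 4.
Byte at offset 9: 0xE8 = 11101000 → 3-byte char (#4). Advance 3.
Byte at offset 12: 0xF4 = 11110100 → 4-byte char (#5). Advance 4.
Byte at offset 16: 0xE0 = 11100000 → 3-byte char (#6). Advance 3.
Reached end at offset 19 after 6 code points.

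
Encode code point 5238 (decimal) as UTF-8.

E1 91 B6

U+1476 = 0x1476 = 5238 decimal. In range U+0800–U+FFFF → 3-byte form: 1110xxxx 10xxxxxx 10xxxxxx.
Binary (16 bits): 0001010001110110.
Split 4+6+6: 0001 | 010001 | 110110.
Byte 1: 11100001 = 0xE1.
Byte 2: 10010001 = 0x91.
Byte 3: 10110110 = 0xB6.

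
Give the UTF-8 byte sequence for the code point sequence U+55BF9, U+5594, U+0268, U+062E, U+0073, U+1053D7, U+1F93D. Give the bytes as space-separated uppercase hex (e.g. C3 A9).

F1 95 AF B9 E5 96 94 C9 A8 D8 AE 73 F4 85 8F 97 F0 9F A4 BD

U+55BF9: 4-byte form → F1 95 AF B9.
U+5594: 3-byte form → E5 96 94.
U+0268: 2-byte form → C9 A8.
U+062E: 2-byte form → D8 AE.
U+0073: 1-byte form → 73.
U+1053D7: 4-byte form → F4 85 8F 97.
U+1F93D: 4-byte form → F0 9F A4 BD.
Concatenated (20 bytes): F1 95 AF B9 E5 96 94 C9 A8 D8 AE 73 F4 85 8F 97 F0 9F A4 BD.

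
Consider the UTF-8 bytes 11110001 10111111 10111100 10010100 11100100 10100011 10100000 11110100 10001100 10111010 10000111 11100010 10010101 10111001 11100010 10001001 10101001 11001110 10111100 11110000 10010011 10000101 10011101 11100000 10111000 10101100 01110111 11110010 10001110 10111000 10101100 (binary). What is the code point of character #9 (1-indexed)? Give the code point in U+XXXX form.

Offset 0: leading byte 0xF1 = 11110001 → 4-byte char #1 = F1 BF BC 94.
Offset 4: leading byte 0xE4 = 11100100 → 3-byte char #2 = E4 A3 A0.
Offset 7: leading byte 0xF4 = 11110100 → 4-byte char #3 = F4 8C BA 87.
Offset 11: leading byte 0xE2 = 11100010 → 3-byte char #4 = E2 95 B9.
Offset 14: leading byte 0xE2 = 11100010 → 3-byte char #5 = E2 89 A9.
Offset 17: leading byte 0xCE = 11001110 → 2-byte char #6 = CE BC.
Offset 19: leading byte 0xF0 = 11110000 → 4-byte char #7 = F0 93 85 9D.
Offset 23: leading byte 0xE0 = 11100000 → 3-byte char #8 = E0 B8 AC.
Offset 26: leading byte 0x77 = 01110111 → 1-byte char #9 = 77.
Leading byte 0x77 = 01110111 matches 0xxxxxxx → 1-byte sequence.
Byte 1: 0x77 = 01110111, payload 1110111 (7 bits).
Concatenate: 1110111 = 0x77 (7 bits → U+0077).

U+0077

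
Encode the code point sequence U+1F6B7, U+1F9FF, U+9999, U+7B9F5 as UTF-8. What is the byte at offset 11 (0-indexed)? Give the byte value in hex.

0xF1

U+1F6B7 → 4-byte form F0 9F 9A B7 at offsets 0–3.
U+1F9FF → 4-byte form F0 9F A7 BF at offsets 4–7.
U+9999 → 3-byte form E9 A6 99 at offsets 8–10.
U+7B9F5 → 4-byte form F1 BB A7 B5 at offsets 11–14.
Offset 11 falls in char 4's range; it's byte 1 of F1 BB A7 B5 = 0xF1.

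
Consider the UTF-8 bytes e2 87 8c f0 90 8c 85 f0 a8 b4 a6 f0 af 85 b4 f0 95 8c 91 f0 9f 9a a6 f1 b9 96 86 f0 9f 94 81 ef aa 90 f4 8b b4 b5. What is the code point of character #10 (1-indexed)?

Offset 0: leading byte 0xE2 = 11100010 → 3-byte char #1 = E2 87 8C.
Offset 3: leading byte 0xF0 = 11110000 → 4-byte char #2 = F0 90 8C 85.
Offset 7: leading byte 0xF0 = 11110000 → 4-byte char #3 = F0 A8 B4 A6.
Offset 11: leading byte 0xF0 = 11110000 → 4-byte char #4 = F0 AF 85 B4.
Offset 15: leading byte 0xF0 = 11110000 → 4-byte char #5 = F0 95 8C 91.
Offset 19: leading byte 0xF0 = 11110000 → 4-byte char #6 = F0 9F 9A A6.
Offset 23: leading byte 0xF1 = 11110001 → 4-byte char #7 = F1 B9 96 86.
Offset 27: leading byte 0xF0 = 11110000 → 4-byte char #8 = F0 9F 94 81.
Offset 31: leading byte 0xEF = 11101111 → 3-byte char #9 = EF AA 90.
Offset 34: leading byte 0xF4 = 11110100 → 4-byte char #10 = F4 8B B4 B5.
Leading byte 0xF4 = 11110100 matches 11110xxx → 4-byte sequence.
Byte 1: 0xF4 = 11110100, payload 100 (3 bits).
Byte 2: 0x8B = 10001011 (10xxxxxx ✓), payload 001011.
Byte 3: 0xB4 = 10110100 (10xxxxxx ✓), payload 110100.
Byte 4: 0xB5 = 10110101 (10xxxxxx ✓), payload 110101.
Concatenate: 100001011110100110101 = 0x10BD35 (21 bits → U+10BD35).

U+10BD35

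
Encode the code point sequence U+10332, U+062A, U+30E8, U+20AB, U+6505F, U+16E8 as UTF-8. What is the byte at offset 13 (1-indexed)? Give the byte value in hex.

0xF1

1-indexed offset 13 is 0-indexed offset 12.
U+10332 → 4-byte form F0 90 8C B2 at offsets 0–3.
U+062A → 2-byte form D8 AA at offsets 4–5.
U+30E8 → 3-byte form E3 83 A8 at offsets 6–8.
U+20AB → 3-byte form E2 82 AB at offsets 9–11.
U+6505F → 4-byte form F1 A5 81 9F at offsets 12–15.
Offset 12 falls in char 5's range; it's byte 1 of F1 A5 81 9F = 0xF1.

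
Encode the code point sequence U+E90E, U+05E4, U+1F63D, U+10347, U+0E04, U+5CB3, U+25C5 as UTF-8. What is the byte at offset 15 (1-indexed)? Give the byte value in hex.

0xB8

1-indexed offset 15 is 0-indexed offset 14.
U+E90E → 3-byte form EE A4 8E at offsets 0–2.
U+05E4 → 2-byte form D7 A4 at offsets 3–4.
U+1F63D → 4-byte form F0 9F 98 BD at offsets 5–8.
U+10347 → 4-byte form F0 90 8D 87 at offsets 9–12.
U+0E04 → 3-byte form E0 B8 84 at offsets 13–15.
Offset 14 falls in char 5's range; it's byte 2 of E0 B8 84 = 0xB8.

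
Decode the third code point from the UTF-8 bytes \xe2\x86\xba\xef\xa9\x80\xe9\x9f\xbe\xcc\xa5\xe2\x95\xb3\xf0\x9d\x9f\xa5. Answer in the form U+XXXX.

U+97FE

Offset 0: leading byte 0xE2 = 11100010 → 3-byte char #1 = E2 86 BA.
Offset 3: leading byte 0xEF = 11101111 → 3-byte char #2 = EF A9 80.
Offset 6: leading byte 0xE9 = 11101001 → 3-byte char #3 = E9 9F BE.
Leading byte 0xE9 = 11101001 matches 1110xxxx → 3-byte sequence.
Byte 1: 0xE9 = 11101001, payload 1001 (4 bits).
Byte 2: 0x9F = 10011111 (10xxxxxx ✓), payload 011111.
Byte 3: 0xBE = 10111110 (10xxxxxx ✓), payload 111110.
Concatenate: 1001011111111110 = 0x97FE (16 bits → U+97FE).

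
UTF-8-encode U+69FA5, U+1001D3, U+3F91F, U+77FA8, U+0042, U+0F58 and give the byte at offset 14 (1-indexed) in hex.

0xB7

1-indexed offset 14 is 0-indexed offset 13.
U+69FA5 → 4-byte form F1 A9 BE A5 at offsets 0–3.
U+1001D3 → 4-byte form F4 80 87 93 at offsets 4–7.
U+3F91F → 4-byte form F0 BF A4 9F at offsets 8–11.
U+77FA8 → 4-byte form F1 B7 BE A8 at offsets 12–15.
Offset 13 falls in char 4's range; it's byte 2 of F1 B7 BE A8 = 0xB7.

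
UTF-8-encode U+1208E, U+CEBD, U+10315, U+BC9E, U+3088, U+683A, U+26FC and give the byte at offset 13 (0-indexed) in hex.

U+1208E → 4-byte form F0 92 82 8E at offsets 0–3.
U+CEBD → 3-byte form EC BA BD at offsets 4–6.
U+10315 → 4-byte form F0 90 8C 95 at offsets 7–10.
U+BC9E → 3-byte form EB B2 9E at offsets 11–13.
Offset 13 falls in char 4's range; it's byte 3 of EB B2 9E = 0x9E.

0x9E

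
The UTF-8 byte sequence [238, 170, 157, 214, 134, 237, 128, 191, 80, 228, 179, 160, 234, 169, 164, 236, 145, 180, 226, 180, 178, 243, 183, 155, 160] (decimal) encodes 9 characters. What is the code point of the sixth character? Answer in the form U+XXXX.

U+AA64

Offset 0: leading byte 0xEE = 11101110 → 3-byte char #1 = EE AA 9D.
Offset 3: leading byte 0xD6 = 11010110 → 2-byte char #2 = D6 86.
Offset 5: leading byte 0xED = 11101101 → 3-byte char #3 = ED 80 BF.
Offset 8: leading byte 0x50 = 01010000 → 1-byte char #4 = 50.
Offset 9: leading byte 0xE4 = 11100100 → 3-byte char #5 = E4 B3 A0.
Offset 12: leading byte 0xEA = 11101010 → 3-byte char #6 = EA A9 A4.
Leading byte 0xEA = 11101010 matches 1110xxxx → 3-byte sequence.
Byte 1: 0xEA = 11101010, payload 1010 (4 bits).
Byte 2: 0xA9 = 10101001 (10xxxxxx ✓), payload 101001.
Byte 3: 0xA4 = 10100100 (10xxxxxx ✓), payload 100100.
Concatenate: 1010101001100100 = 0xAA64 (16 bits → U+AA64).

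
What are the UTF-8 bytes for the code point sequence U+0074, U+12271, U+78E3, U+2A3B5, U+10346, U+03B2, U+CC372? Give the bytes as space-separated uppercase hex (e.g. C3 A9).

74 F0 92 89 B1 E7 A3 A3 F0 AA 8E B5 F0 90 8D 86 CE B2 F3 8C 8D B2

U+0074: 1-byte form → 74.
U+12271: 4-byte form → F0 92 89 B1.
U+78E3: 3-byte form → E7 A3 A3.
U+2A3B5: 4-byte form → F0 AA 8E B5.
U+10346: 4-byte form → F0 90 8D 86.
U+03B2: 2-byte form → CE B2.
U+CC372: 4-byte form → F3 8C 8D B2.
Concatenated (22 bytes): 74 F0 92 89 B1 E7 A3 A3 F0 AA 8E B5 F0 90 8D 86 CE B2 F3 8C 8D B2.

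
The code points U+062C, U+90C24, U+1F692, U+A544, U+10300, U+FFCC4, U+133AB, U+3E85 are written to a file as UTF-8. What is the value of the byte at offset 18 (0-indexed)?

U+062C → 2-byte form D8 AC at offsets 0–1.
U+90C24 → 4-byte form F2 90 B0 A4 at offsets 2–5.
U+1F692 → 4-byte form F0 9F 9A 92 at offsets 6–9.
U+A544 → 3-byte form EA 95 84 at offsets 10–12.
U+10300 → 4-byte form F0 90 8C 80 at offsets 13–16.
U+FFCC4 → 4-byte form F3 BF B3 84 at offsets 17–20.
Offset 18 falls in char 6's range; it's byte 2 of F3 BF B3 84 = 0xBF.

0xBF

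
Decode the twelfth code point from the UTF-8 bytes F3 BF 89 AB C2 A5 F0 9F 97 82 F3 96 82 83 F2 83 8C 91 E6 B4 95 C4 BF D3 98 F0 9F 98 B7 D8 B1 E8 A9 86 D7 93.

U+05D3

Offset 0: leading byte 0xF3 = 11110011 → 4-byte char #1 = F3 BF 89 AB.
Offset 4: leading byte 0xC2 = 11000010 → 2-byte char #2 = C2 A5.
Offset 6: leading byte 0xF0 = 11110000 → 4-byte char #3 = F0 9F 97 82.
Offset 10: leading byte 0xF3 = 11110011 → 4-byte char #4 = F3 96 82 83.
Offset 14: leading byte 0xF2 = 11110010 → 4-byte char #5 = F2 83 8C 91.
Offset 18: leading byte 0xE6 = 11100110 → 3-byte char #6 = E6 B4 95.
Offset 21: leading byte 0xC4 = 11000100 → 2-byte char #7 = C4 BF.
Offset 23: leading byte 0xD3 = 11010011 → 2-byte char #8 = D3 98.
Offset 25: leading byte 0xF0 = 11110000 → 4-byte char #9 = F0 9F 98 B7.
Offset 29: leading byte 0xD8 = 11011000 → 2-byte char #10 = D8 B1.
Offset 31: leading byte 0xE8 = 11101000 → 3-byte char #11 = E8 A9 86.
Offset 34: leading byte 0xD7 = 11010111 → 2-byte char #12 = D7 93.
Leading byte 0xD7 = 11010111 matches 110xxxxx → 2-byte sequence.
Byte 1: 0xD7 = 11010111, payload 10111 (5 bits).
Byte 2: 0x93 = 10010011 (10xxxxxx ✓), payload 010011.
Concatenate: 10111010011 = 0x5D3 (11 bits → U+05D3).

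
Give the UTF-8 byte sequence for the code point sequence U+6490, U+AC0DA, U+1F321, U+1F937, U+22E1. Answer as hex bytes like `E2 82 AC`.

E6 92 90 F2 AC 83 9A F0 9F 8C A1 F0 9F A4 B7 E2 8B A1

U+6490: 3-byte form → E6 92 90.
U+AC0DA: 4-byte form → F2 AC 83 9A.
U+1F321: 4-byte form → F0 9F 8C A1.
U+1F937: 4-byte form → F0 9F A4 B7.
U+22E1: 3-byte form → E2 8B A1.
Concatenated (18 bytes): E6 92 90 F2 AC 83 9A F0 9F 8C A1 F0 9F A4 B7 E2 8B A1.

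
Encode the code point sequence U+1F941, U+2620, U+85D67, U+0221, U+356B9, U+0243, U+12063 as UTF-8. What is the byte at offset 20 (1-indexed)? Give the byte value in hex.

0xF0

1-indexed offset 20 is 0-indexed offset 19.
U+1F941 → 4-byte form F0 9F A5 81 at offsets 0–3.
U+2620 → 3-byte form E2 98 A0 at offsets 4–6.
U+85D67 → 4-byte form F2 85 B5 A7 at offsets 7–10.
U+0221 → 2-byte form C8 A1 at offsets 11–12.
U+356B9 → 4-byte form F0 B5 9A B9 at offsets 13–16.
U+0243 → 2-byte form C9 83 at offsets 17–18.
U+12063 → 4-byte form F0 92 81 A3 at offsets 19–22.
Offset 19 falls in char 7's range; it's byte 1 of F0 92 81 A3 = 0xF0.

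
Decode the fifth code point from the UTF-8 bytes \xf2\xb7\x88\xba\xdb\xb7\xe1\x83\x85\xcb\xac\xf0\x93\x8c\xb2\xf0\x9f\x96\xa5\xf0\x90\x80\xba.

Offset 0: leading byte 0xF2 = 11110010 → 4-byte char #1 = F2 B7 88 BA.
Offset 4: leading byte 0xDB = 11011011 → 2-byte char #2 = DB B7.
Offset 6: leading byte 0xE1 = 11100001 → 3-byte char #3 = E1 83 85.
Offset 9: leading byte 0xCB = 11001011 → 2-byte char #4 = CB AC.
Offset 11: leading byte 0xF0 = 11110000 → 4-byte char #5 = F0 93 8C B2.
Leading byte 0xF0 = 11110000 matches 11110xxx → 4-byte sequence.
Byte 1: 0xF0 = 11110000, payload 000 (3 bits).
Byte 2: 0x93 = 10010011 (10xxxxxx ✓), payload 010011.
Byte 3: 0x8C = 10001100 (10xxxxxx ✓), payload 001100.
Byte 4: 0xB2 = 10110010 (10xxxxxx ✓), payload 110010.
Concatenate: 000010011001100110010 = 0x13332 (21 bits → U+13332).

U+13332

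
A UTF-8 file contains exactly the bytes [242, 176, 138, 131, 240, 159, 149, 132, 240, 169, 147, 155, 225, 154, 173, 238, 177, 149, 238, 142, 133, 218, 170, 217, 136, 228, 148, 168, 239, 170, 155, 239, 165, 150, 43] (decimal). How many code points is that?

12

Byte at offset 0: 0xF2 = 11110010 → 4-byte char (#1). Advance 4.
Byte at offset 4: 0xF0 = 11110000 → 4-byte char (#2). Advance 4.
Byte at offset 8: 0xF0 = 11110000 → 4-byte char (#3). Advance 4.
Byte at offset 12: 0xE1 = 11100001 → 3-byte char (#4). Advance 3.
Byte at offset 15: 0xEE = 11101110 → 3-byte char (#5). Advance 3.
Byte at offset 18: 0xEE = 11101110 → 3-byte char (#6). Advance 3.
Byte at offset 21: 0xDA = 11011010 → 2-byte char (#7). Advance 2.
Byte at offset 23: 0xD9 = 11011001 → 2-byte char (#8). Advance 2.
Byte at offset 25: 0xE4 = 11100100 → 3-byte char (#9). Advance 3.
Byte at offset 28: 0xEF = 11101111 → 3-byte char (#10). Advance 3.
Byte at offset 31: 0xEF = 11101111 → 3-byte char (#11). Advance 3.
Byte at offset 34: 0x2B = 00101011 → 1-byte char (#12). Advance 1.
Reached end at offset 35 after 12 code points.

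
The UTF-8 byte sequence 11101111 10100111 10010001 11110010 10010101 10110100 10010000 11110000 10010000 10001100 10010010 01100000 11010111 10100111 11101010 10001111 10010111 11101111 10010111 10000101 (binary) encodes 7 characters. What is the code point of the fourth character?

Offset 0: leading byte 0xEF = 11101111 → 3-byte char #1 = EF A7 91.
Offset 3: leading byte 0xF2 = 11110010 → 4-byte char #2 = F2 95 B4 90.
Offset 7: leading byte 0xF0 = 11110000 → 4-byte char #3 = F0 90 8C 92.
Offset 11: leading byte 0x60 = 01100000 → 1-byte char #4 = 60.
Leading byte 0x60 = 01100000 matches 0xxxxxxx → 1-byte sequence.
Byte 1: 0x60 = 01100000, payload 1100000 (7 bits).
Concatenate: 1100000 = 0x60 (7 bits → U+0060).

U+0060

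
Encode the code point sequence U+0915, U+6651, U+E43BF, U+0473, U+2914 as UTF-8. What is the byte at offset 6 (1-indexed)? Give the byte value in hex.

0x91

1-indexed offset 6 is 0-indexed offset 5.
U+0915 → 3-byte form E0 A4 95 at offsets 0–2.
U+6651 → 3-byte form E6 99 91 at offsets 3–5.
Offset 5 falls in char 2's range; it's byte 3 of E6 99 91 = 0x91.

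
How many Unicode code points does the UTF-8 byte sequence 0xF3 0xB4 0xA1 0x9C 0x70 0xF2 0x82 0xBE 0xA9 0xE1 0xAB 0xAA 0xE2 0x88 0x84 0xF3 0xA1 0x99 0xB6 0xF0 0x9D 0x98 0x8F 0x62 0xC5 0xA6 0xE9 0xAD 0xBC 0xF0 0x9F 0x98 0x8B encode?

11

Byte at offset 0: 0xF3 = 11110011 → 4-byte char (#1). Advance 4.
Byte at offset 4: 0x70 = 01110000 → 1-byte char (#2). Advance 1.
Byte at offset 5: 0xF2 = 11110010 → 4-byte char (#3). Advance 4.
Byte at offset 9: 0xE1 = 11100001 → 3-byte char (#4). Advance 3.
Byte at offset 12: 0xE2 = 11100010 → 3-byte char (#5). Advance 3.
Byte at offset 15: 0xF3 = 11110011 → 4-byte char (#6). Advance 4.
Byte at offset 19: 0xF0 = 11110000 → 4-byte char (#7). Advance 4.
Byte at offset 23: 0x62 = 01100010 → 1-byte char (#8). Advance 1.
Byte at offset 24: 0xC5 = 11000101 → 2-byte char (#9). Advance 2.
Byte at offset 26: 0xE9 = 11101001 → 3-byte char (#10). Advance 3.
Byte at offset 29: 0xF0 = 11110000 → 4-byte char (#11). Advance 4.
Reached end at offset 33 after 11 code points.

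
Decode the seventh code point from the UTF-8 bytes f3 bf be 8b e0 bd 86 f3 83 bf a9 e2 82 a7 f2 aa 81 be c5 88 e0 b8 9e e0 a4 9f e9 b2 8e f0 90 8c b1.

Offset 0: leading byte 0xF3 = 11110011 → 4-byte char #1 = F3 BF BE 8B.
Offset 4: leading byte 0xE0 = 11100000 → 3-byte char #2 = E0 BD 86.
Offset 7: leading byte 0xF3 = 11110011 → 4-byte char #3 = F3 83 BF A9.
Offset 11: leading byte 0xE2 = 11100010 → 3-byte char #4 = E2 82 A7.
Offset 14: leading byte 0xF2 = 11110010 → 4-byte char #5 = F2 AA 81 BE.
Offset 18: leading byte 0xC5 = 11000101 → 2-byte char #6 = C5 88.
Offset 20: leading byte 0xE0 = 11100000 → 3-byte char #7 = E0 B8 9E.
Leading byte 0xE0 = 11100000 matches 1110xxxx → 3-byte sequence.
Byte 1: 0xE0 = 11100000, payload 0000 (4 bits).
Byte 2: 0xB8 = 10111000 (10xxxxxx ✓), payload 111000.
Byte 3: 0x9E = 10011110 (10xxxxxx ✓), payload 011110.
Concatenate: 0000111000011110 = 0xE1E (16 bits → U+0E1E).

U+0E1E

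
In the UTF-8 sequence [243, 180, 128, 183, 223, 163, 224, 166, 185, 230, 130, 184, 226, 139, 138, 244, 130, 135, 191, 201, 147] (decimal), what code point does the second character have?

Offset 0: leading byte 0xF3 = 11110011 → 4-byte char #1 = F3 B4 80 B7.
Offset 4: leading byte 0xDF = 11011111 → 2-byte char #2 = DF A3.
Leading byte 0xDF = 11011111 matches 110xxxxx → 2-byte sequence.
Byte 1: 0xDF = 11011111, payload 11111 (5 bits).
Byte 2: 0xA3 = 10100011 (10xxxxxx ✓), payload 100011.
Concatenate: 11111100011 = 0x7E3 (11 bits → U+07E3).

U+07E3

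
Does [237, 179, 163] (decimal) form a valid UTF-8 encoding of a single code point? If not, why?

invalid (encodes a surrogate (U+D800–U+DFFF))

Structurally a 3-byte sequence; payload = 0xDCE3.
But 0xDCE3 is in U+D800–U+DFFF, the surrogate range. Surrogates are not Unicode scalar values and are forbidden in UTF-8.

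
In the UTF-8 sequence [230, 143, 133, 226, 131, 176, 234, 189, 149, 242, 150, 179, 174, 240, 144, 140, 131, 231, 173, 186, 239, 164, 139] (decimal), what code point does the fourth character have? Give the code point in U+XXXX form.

U+96CEE

Offset 0: leading byte 0xE6 = 11100110 → 3-byte char #1 = E6 8F 85.
Offset 3: leading byte 0xE2 = 11100010 → 3-byte char #2 = E2 83 B0.
Offset 6: leading byte 0xEA = 11101010 → 3-byte char #3 = EA BD 95.
Offset 9: leading byte 0xF2 = 11110010 → 4-byte char #4 = F2 96 B3 AE.
Leading byte 0xF2 = 11110010 matches 11110xxx → 4-byte sequence.
Byte 1: 0xF2 = 11110010, payload 010 (3 bits).
Byte 2: 0x96 = 10010110 (10xxxxxx ✓), payload 010110.
Byte 3: 0xB3 = 10110011 (10xxxxxx ✓), payload 110011.
Byte 4: 0xAE = 10101110 (10xxxxxx ✓), payload 101110.
Concatenate: 010010110110011101110 = 0x96CEE (21 bits → U+96CEE).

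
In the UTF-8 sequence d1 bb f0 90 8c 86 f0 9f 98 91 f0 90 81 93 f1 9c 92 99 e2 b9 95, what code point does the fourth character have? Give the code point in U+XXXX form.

U+10053

Offset 0: leading byte 0xD1 = 11010001 → 2-byte char #1 = D1 BB.
Offset 2: leading byte 0xF0 = 11110000 → 4-byte char #2 = F0 90 8C 86.
Offset 6: leading byte 0xF0 = 11110000 → 4-byte char #3 = F0 9F 98 91.
Offset 10: leading byte 0xF0 = 11110000 → 4-byte char #4 = F0 90 81 93.
Leading byte 0xF0 = 11110000 matches 11110xxx → 4-byte sequence.
Byte 1: 0xF0 = 11110000, payload 000 (3 bits).
Byte 2: 0x90 = 10010000 (10xxxxxx ✓), payload 010000.
Byte 3: 0x81 = 10000001 (10xxxxxx ✓), payload 000001.
Byte 4: 0x93 = 10010011 (10xxxxxx ✓), payload 010011.
Concatenate: 000010000000001010011 = 0x10053 (21 bits → U+10053).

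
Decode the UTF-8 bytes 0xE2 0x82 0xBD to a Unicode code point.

U+20BD

Leading byte 0xE2 = 11100010 matches 1110xxxx → 3-byte sequence.
Byte 1: 0xE2 = 11100010, payload 0010 (4 bits).
Byte 2: 0x82 = 10000010 (10xxxxxx ✓), payload 000010.
Byte 3: 0xBD = 10111101 (10xxxxxx ✓), payload 111101.
Concatenate: 0010000010111101 = 0x20BD (16 bits → U+20BD).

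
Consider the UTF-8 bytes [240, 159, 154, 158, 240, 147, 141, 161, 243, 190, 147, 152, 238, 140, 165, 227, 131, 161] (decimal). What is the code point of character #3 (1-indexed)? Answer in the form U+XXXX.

U+FE4D8

Offset 0: leading byte 0xF0 = 11110000 → 4-byte char #1 = F0 9F 9A 9E.
Offset 4: leading byte 0xF0 = 11110000 → 4-byte char #2 = F0 93 8D A1.
Offset 8: leading byte 0xF3 = 11110011 → 4-byte char #3 = F3 BE 93 98.
Leading byte 0xF3 = 11110011 matches 11110xxx → 4-byte sequence.
Byte 1: 0xF3 = 11110011, payload 011 (3 bits).
Byte 2: 0xBE = 10111110 (10xxxxxx ✓), payload 111110.
Byte 3: 0x93 = 10010011 (10xxxxxx ✓), payload 010011.
Byte 4: 0x98 = 10011000 (10xxxxxx ✓), payload 011000.
Concatenate: 011111110010011011000 = 0xFE4D8 (21 bits → U+FE4D8).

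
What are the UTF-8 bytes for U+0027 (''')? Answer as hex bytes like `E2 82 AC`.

27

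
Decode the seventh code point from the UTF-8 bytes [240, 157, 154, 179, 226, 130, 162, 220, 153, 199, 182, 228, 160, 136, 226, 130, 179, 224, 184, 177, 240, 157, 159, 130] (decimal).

Offset 0: leading byte 0xF0 = 11110000 → 4-byte char #1 = F0 9D 9A B3.
Offset 4: leading byte 0xE2 = 11100010 → 3-byte char #2 = E2 82 A2.
Offset 7: leading byte 0xDC = 11011100 → 2-byte char #3 = DC 99.
Offset 9: leading byte 0xC7 = 11000111 → 2-byte char #4 = C7 B6.
Offset 11: leading byte 0xE4 = 11100100 → 3-byte char #5 = E4 A0 88.
Offset 14: leading byte 0xE2 = 11100010 → 3-byte char #6 = E2 82 B3.
Offset 17: leading byte 0xE0 = 11100000 → 3-byte char #7 = E0 B8 B1.
Leading byte 0xE0 = 11100000 matches 1110xxxx → 3-byte sequence.
Byte 1: 0xE0 = 11100000, payload 0000 (4 bits).
Byte 2: 0xB8 = 10111000 (10xxxxxx ✓), payload 111000.
Byte 3: 0xB1 = 10110001 (10xxxxxx ✓), payload 110001.
Concatenate: 0000111000110001 = 0xE31 (16 bits → U+0E31).

U+0E31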